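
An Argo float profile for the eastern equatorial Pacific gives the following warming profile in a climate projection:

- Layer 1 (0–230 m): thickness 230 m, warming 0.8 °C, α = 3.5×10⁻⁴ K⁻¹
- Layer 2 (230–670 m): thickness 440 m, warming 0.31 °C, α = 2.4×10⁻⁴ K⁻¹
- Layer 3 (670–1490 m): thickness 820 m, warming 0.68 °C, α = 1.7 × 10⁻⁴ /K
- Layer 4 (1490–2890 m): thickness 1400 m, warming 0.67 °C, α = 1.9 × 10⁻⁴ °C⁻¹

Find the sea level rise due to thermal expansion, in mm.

about 370 mm

3.5×10⁻⁴ × 0.8 × 230 = 0.06440 m
230–670 m: 2.4×10⁻⁴ × 0.31 × 440 = 0.032736 m
1.7×10⁻⁴ × 0.68 × 820 = 0.094792 m
1490–2890 m: 1.9×10⁻⁴ × 0.67 × 1400 = 0.17822 m
Δh = 0.06440 + 0.032736 + 0.094792 + 0.17822 = 0.370148 m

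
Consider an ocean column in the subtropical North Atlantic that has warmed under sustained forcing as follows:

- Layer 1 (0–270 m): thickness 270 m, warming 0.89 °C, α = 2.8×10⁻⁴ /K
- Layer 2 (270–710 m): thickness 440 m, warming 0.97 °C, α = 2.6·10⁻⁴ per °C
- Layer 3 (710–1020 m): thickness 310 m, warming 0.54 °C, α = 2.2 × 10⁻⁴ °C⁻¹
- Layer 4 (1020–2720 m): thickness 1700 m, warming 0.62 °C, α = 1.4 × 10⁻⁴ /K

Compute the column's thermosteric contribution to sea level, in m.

Δh ≈ 0.363 m

0–270 m: 270 × 0.89 × 2.8×10⁻⁴ = 0.067284 m
440 × 0.97 × 2.6×10⁻⁴ = 0.110968 m
Layer 3: 2.2×10⁻⁴ × 310 × 0.54 = 0.036828 m
1700 × 0.62 × 1.4×10⁻⁴ = 0.14756 m
Δh = 0.067284 + 0.110968 + 0.036828 + 0.14756 = 0.36264 m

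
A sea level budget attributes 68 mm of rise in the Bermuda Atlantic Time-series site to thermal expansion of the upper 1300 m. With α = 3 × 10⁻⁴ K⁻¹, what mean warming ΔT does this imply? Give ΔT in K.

0.174 K

ΔT = Δh/(αH) = 0.068 / (3×10⁻⁴ × 1300) ≈ 0.1744 K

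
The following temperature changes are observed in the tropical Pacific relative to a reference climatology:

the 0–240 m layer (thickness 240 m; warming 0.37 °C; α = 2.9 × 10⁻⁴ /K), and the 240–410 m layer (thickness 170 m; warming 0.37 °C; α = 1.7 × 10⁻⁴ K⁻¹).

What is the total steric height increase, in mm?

36.4 mm of thermosteric rise

Layer 1: 2.9×10⁻⁴ × 0.37 × 240 = 0.025752 m
Layer 2: 0.37 × 1.7×10⁻⁴ × 170 = 0.010693 m
Δh = 0.025752 + 0.010693 = 0.036445 m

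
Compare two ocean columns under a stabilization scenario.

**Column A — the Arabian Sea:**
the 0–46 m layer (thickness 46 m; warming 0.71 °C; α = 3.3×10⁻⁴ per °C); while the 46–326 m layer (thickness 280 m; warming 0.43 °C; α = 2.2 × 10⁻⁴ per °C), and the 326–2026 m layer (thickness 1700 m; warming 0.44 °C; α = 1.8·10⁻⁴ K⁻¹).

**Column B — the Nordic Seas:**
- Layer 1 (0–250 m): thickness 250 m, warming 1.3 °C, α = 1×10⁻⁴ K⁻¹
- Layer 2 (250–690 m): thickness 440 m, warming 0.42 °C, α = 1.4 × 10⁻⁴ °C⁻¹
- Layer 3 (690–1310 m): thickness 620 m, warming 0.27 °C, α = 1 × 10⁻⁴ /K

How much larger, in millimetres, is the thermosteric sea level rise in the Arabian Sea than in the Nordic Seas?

96.8 mm

A 3.3×10⁻⁴ × 46 × 0.71 = 0.0107778 m
A 0.43 × 280 × 2.2×10⁻⁴ = 0.026488 m
A 326–2026 m: 1.8×10⁻⁴ × 0.44 × 1700 = 0.13464 m
A total: 0.1719058 m
B Layer 1: 1×10⁻⁴ × 250 × 1.3 = 0.03250 m
B 250–690 m: 440 × 0.42 × 1.4×10⁻⁴ = 0.025872 m
B Layer 3: 1×10⁻⁴ × 620 × 0.27 = 0.01674 m
B total: 0.075112 m
Difference: 0.1719058 − 0.075112 = 0.0967938 m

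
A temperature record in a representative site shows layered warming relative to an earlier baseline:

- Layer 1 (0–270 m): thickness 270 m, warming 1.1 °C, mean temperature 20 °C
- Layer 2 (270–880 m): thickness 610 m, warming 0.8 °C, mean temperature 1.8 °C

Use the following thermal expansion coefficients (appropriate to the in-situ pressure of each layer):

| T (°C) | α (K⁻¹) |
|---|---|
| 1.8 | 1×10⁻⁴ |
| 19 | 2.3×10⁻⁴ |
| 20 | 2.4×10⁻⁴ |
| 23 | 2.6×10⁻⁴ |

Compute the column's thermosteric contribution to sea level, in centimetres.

Layer 1 at 20 °C → α = 2.4×10⁻⁴ K⁻¹
Layer 2 at 1.8 °C → α = 1×10⁻⁴ K⁻¹
Layer 1: 1.1 × 2.4×10⁻⁴ × 270 = 0.07128 m
610 × 1×10⁻⁴ × 0.8 = 0.04880 m
Δh = 0.07128 + 0.04880 = 0.12008 m

12 cm of thermosteric rise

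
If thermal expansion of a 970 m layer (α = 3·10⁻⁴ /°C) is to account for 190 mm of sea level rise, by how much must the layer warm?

about 0.653 °C

ΔT = Δh/(αH) = 0.19 / (3×10⁻⁴ × 970) ≈ 0.6529 °C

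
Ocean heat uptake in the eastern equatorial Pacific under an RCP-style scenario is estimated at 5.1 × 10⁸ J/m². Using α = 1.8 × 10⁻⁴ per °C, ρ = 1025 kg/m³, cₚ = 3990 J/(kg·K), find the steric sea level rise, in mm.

Δh = αQ/(ρcₚ) = 1.8×10⁻⁴ × 5.1×10⁸ / (1025 × 3990) ≈ 0.022446 m

22.4 mm of thermosteric rise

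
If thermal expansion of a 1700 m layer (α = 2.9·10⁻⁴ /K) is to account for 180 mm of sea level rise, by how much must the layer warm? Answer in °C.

0.37 °C

ΔT = Δh/(αH) = 0.18 / (2.9×10⁻⁴ × 1700) ≈ 0.3651 °C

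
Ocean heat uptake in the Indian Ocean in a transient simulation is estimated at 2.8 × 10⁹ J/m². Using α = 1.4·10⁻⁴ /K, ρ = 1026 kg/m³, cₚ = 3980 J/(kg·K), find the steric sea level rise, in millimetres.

Δh ≈ 96 mm

Δh = αQ/(ρcₚ) = 1.4×10⁻⁴ × 2.8×10⁹ / (1026 × 3980) ≈ 0.095997 m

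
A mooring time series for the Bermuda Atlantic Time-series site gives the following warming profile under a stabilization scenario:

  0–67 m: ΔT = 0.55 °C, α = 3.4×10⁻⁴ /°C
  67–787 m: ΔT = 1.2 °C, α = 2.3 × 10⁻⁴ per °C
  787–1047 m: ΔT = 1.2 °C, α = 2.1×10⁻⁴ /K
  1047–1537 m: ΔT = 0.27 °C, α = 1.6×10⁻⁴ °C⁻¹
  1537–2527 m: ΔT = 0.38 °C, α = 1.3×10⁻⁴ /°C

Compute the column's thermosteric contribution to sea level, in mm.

about 347 mm

Layer 1: 0.55 × 3.4×10⁻⁴ × 67 = 0.012529 m
67–787 m: 2.3×10⁻⁴ × 1.2 × 720 = 0.19872 m
1.2 × 260 × 2.1×10⁻⁴ = 0.06552 m
490 × 0.27 × 1.6×10⁻⁴ = 0.021168 m
1.3×10⁻⁴ × 0.38 × 990 = 0.048906 m
Δh = 0.012529 + 0.19872 + 0.06552 + 0.021168 + 0.048906 = 0.346843 m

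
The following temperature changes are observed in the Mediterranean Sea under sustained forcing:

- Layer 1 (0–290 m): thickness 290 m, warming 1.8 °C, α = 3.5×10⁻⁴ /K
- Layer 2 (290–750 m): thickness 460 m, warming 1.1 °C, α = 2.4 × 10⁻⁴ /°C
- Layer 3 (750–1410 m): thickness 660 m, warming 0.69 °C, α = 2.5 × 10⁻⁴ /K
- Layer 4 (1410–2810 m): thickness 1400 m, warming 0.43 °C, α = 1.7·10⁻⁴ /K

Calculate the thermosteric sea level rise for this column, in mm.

Δh ≈ 520 mm

0–290 m: 1.8 × 290 × 3.5×10⁻⁴ = 0.18270 m
290–750 m: 460 × 1.1 × 2.4×10⁻⁴ = 0.12144 m
750–1410 m: 660 × 0.69 × 2.5×10⁻⁴ = 0.11385 m
Layer 4: 1.7×10⁻⁴ × 1400 × 0.43 = 0.10234 m
Δh = 0.18270 + 0.12144 + 0.11385 + 0.10234 = 0.52033 m ≈ 520 mm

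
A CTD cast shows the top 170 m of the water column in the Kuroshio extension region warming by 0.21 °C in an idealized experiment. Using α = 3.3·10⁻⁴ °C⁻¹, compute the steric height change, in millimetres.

Δh = αΔT·H = 3.3×10⁻⁴ × 0.21 × 170 = 0.011781 m

12 mm of thermosteric rise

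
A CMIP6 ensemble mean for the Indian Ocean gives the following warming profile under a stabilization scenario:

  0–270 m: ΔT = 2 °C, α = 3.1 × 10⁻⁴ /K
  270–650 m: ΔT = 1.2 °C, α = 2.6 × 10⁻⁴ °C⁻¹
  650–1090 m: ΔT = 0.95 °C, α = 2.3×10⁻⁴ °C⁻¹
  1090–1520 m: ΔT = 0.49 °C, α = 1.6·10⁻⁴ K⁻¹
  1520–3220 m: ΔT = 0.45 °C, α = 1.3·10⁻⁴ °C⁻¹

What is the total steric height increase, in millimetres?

0–270 m: 270 × 2 × 3.1×10⁻⁴ = 0.16740 m
380 × 2.6×10⁻⁴ × 1.2 = 0.11856 m
650–1090 m: 2.3×10⁻⁴ × 440 × 0.95 = 0.09614 m
430 × 1.6×10⁻⁴ × 0.49 = 0.033712 m
Layer 5: 1.3×10⁻⁴ × 0.45 × 1700 = 0.09945 m
Δh = 0.16740 + 0.11856 + 0.09614 + 0.033712 + 0.09945 = 0.515262 m ≈ 515 mm

515 mm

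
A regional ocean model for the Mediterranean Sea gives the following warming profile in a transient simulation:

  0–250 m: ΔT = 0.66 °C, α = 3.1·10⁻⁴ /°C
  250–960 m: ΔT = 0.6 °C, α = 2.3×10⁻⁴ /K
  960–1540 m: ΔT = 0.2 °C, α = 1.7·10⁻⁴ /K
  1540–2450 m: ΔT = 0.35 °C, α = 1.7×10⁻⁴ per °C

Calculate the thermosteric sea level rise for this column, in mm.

0.66 × 250 × 3.1×10⁻⁴ = 0.05115 m
Layer 2: 710 × 0.6 × 2.3×10⁻⁴ = 0.09798 m
0.2 × 1.7×10⁻⁴ × 580 = 0.01972 m
1540–2450 m: 0.35 × 910 × 1.7×10⁻⁴ = 0.054145 m
Δh = 0.05115 + 0.09798 + 0.01972 + 0.054145 = 0.222995 m ≈ 223 mm

about 223 mm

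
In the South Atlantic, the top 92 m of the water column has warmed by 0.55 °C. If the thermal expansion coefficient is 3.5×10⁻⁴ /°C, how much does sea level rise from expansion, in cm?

Δh = αΔT·H = 3.5×10⁻⁴ × 0.55 × 92 = 0.01771 m

1.77 cm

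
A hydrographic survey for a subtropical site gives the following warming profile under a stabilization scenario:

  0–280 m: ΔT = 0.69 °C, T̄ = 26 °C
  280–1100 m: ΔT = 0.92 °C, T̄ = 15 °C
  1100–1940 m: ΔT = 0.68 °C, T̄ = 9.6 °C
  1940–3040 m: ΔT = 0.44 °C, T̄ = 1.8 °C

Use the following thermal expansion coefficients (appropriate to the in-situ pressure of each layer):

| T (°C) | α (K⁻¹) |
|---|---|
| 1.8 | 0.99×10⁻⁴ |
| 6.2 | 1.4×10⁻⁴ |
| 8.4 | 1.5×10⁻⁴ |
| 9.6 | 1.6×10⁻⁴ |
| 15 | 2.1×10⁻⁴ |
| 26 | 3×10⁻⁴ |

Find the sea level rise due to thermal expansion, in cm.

Layer 1 at 26 °C → α = 3×10⁻⁴ K⁻¹
Layer 2 at 15 °C → α = 2.1×10⁻⁴ K⁻¹
Layer 3 at 9.6 °C → α = 1.6×10⁻⁴ K⁻¹
Layer 4 at 1.8 °C → α = 0.99×10⁻⁴ K⁻¹
280 × 3×10⁻⁴ × 0.69 = 0.05796 m
280–1100 m: 2.1×10⁻⁴ × 0.92 × 820 = 0.158424 m
Layer 3: 0.68 × 840 × 1.6×10⁻⁴ = 0.091392 m
1100 × 0.44 × 0.99×10⁻⁴ = 0.047916 m
Δh = 0.05796 + 0.158424 + 0.091392 + 0.047916 = 0.355692 m

36 cm of thermosteric rise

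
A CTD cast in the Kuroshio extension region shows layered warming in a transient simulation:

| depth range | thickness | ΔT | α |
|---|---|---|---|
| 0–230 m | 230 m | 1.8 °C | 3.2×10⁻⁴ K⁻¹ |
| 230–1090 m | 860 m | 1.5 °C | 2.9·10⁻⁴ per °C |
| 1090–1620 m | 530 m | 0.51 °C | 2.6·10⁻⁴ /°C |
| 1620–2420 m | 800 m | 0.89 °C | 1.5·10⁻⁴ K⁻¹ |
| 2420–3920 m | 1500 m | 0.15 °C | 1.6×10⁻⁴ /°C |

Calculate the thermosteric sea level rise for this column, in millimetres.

0–230 m: 3.2×10⁻⁴ × 1.8 × 230 = 0.13248 m
230–1090 m: 2.9×10⁻⁴ × 1.5 × 860 = 0.37410 m
2.6×10⁻⁴ × 0.51 × 530 = 0.070278 m
Layer 4: 0.89 × 800 × 1.5×10⁻⁴ = 0.10680 m
2420–3920 m: 1.6×10⁻⁴ × 1500 × 0.15 = 0.03600 m
Δh = 0.13248 + 0.37410 + 0.070278 + 0.10680 + 0.03600 = 0.719658 m

Δh ≈ 720 mm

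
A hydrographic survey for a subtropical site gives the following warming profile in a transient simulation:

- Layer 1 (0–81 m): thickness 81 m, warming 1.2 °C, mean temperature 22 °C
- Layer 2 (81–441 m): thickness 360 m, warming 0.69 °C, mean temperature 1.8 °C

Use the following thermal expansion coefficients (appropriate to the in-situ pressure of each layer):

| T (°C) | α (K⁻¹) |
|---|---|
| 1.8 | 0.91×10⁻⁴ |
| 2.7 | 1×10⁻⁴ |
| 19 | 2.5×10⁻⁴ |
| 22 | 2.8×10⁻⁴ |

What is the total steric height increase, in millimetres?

Layer 1 at 22 °C → α = 2.8×10⁻⁴ K⁻¹
Layer 2 at 1.8 °C → α = 0.91×10⁻⁴ K⁻¹
2.8×10⁻⁴ × 1.2 × 81 = 0.027216 m
81–441 m: 360 × 0.91×10⁻⁴ × 0.69 = 0.0226044 m
Δh = 0.027216 + 0.0226044 = 0.0498204 m ≈ 49.8 mm

about 49.8 mm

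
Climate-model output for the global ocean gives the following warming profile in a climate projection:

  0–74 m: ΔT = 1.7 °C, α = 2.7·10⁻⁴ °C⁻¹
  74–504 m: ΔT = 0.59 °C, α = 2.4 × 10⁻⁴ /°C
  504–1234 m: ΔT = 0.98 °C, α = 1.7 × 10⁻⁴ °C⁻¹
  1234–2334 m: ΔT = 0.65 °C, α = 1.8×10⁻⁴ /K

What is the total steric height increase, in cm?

0–74 m: 1.7 × 74 × 2.7×10⁻⁴ = 0.033966 m
0.59 × 2.4×10⁻⁴ × 430 = 0.060888 m
Layer 3: 1.7×10⁻⁴ × 730 × 0.98 = 0.121618 m
Layer 4: 1100 × 1.8×10⁻⁴ × 0.65 = 0.12870 m
Δh = 0.033966 + 0.060888 + 0.121618 + 0.12870 = 0.345172 m ≈ 35 cm

35 cm of thermosteric rise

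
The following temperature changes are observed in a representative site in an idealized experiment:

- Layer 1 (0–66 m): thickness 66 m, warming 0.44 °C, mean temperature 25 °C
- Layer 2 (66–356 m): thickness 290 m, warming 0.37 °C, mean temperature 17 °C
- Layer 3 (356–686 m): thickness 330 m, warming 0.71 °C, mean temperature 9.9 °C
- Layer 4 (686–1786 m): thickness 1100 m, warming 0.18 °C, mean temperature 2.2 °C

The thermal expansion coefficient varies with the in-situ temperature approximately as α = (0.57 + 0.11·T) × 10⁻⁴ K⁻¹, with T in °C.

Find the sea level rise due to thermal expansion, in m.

Layer 1: α = (0.57 + 0.11×25)×10⁻⁴ = 3.32×10⁻⁴ K⁻¹
Layer 2: α = (0.57 + 0.11×17)×10⁻⁴ = 2.44×10⁻⁴ K⁻¹
Layer 3: α = (0.57 + 0.11×9.9)×10⁻⁴ = 1.659×10⁻⁴ K⁻¹
Layer 4: α = (0.57 + 0.11×2.2)×10⁻⁴ = 0.812×10⁻⁴ K⁻¹
0.44 × 3.32×10⁻⁴ × 66 = 0.00964128 m
66–356 m: 290 × 0.37 × 2.44×10⁻⁴ = 0.0261812 m
Layer 3: 1.659×10⁻⁴ × 330 × 0.71 = 0.03887037 m
Layer 4: 0.812×10⁻⁴ × 1100 × 0.18 = 0.0160776 m
Δh = 0.00964128 + 0.0261812 + 0.03887037 + 0.0160776 = 0.09077045 m ≈ 0.0908 m

Δh ≈ 0.0908 m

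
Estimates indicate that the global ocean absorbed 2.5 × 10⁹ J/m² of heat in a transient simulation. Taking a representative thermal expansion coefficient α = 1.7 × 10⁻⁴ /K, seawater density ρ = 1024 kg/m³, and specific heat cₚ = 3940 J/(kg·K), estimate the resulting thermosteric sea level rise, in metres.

Δh = αQ/(ρcₚ) = 1.7×10⁻⁴ × 2.5×10⁹ / (1024 × 3940) ≈ 0.10534 m

0.105 m of thermosteric rise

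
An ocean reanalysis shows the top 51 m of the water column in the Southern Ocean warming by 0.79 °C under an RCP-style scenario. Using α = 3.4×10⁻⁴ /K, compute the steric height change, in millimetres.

Δh = αΔT·H = 3.4×10⁻⁴ × 0.79 × 51 = 0.0136986 m

13.7 mm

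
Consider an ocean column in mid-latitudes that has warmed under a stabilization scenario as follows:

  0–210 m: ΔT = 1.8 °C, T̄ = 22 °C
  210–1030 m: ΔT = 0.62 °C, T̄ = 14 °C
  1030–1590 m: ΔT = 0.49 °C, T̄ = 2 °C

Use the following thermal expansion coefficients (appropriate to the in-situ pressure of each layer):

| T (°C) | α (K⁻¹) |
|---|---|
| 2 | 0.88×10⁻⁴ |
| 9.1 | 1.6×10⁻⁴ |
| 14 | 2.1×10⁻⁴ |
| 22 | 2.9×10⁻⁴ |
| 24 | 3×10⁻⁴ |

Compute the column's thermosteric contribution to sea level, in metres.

Δh = 0.24 m

Layer 1 at 22 °C → α = 2.9×10⁻⁴ K⁻¹
Layer 2 at 14 °C → α = 2.1×10⁻⁴ K⁻¹
Layer 3 at 2 °C → α = 0.88×10⁻⁴ K⁻¹
Layer 1: 210 × 2.9×10⁻⁴ × 1.8 = 0.10962 m
Layer 2: 2.1×10⁻⁴ × 0.62 × 820 = 0.106764 m
0.88×10⁻⁴ × 560 × 0.49 = 0.0241472 m
Δh = 0.10962 + 0.106764 + 0.0241472 = 0.2405312 m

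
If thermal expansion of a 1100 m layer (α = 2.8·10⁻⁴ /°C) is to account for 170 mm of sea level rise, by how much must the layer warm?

ΔT ≈ 0.552 K

ΔT = Δh/(αH) = 0.17 / (2.8×10⁻⁴ × 1100) ≈ 0.5519 K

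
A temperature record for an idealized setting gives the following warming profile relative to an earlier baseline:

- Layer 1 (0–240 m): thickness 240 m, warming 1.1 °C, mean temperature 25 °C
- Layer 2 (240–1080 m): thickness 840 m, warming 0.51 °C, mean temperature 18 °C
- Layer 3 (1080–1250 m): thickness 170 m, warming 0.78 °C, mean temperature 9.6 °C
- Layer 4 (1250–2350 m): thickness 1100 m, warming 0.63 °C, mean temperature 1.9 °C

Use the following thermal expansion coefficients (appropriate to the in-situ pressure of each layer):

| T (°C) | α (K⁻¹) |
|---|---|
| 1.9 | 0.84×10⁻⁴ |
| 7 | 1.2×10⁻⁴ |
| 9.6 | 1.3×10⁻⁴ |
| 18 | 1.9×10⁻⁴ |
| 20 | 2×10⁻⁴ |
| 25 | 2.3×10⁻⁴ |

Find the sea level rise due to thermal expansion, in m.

0.22 m of thermosteric rise

Layer 1 at 25 °C → α = 2.3×10⁻⁴ K⁻¹
Layer 2 at 18 °C → α = 1.9×10⁻⁴ K⁻¹
Layer 3 at 9.6 °C → α = 1.3×10⁻⁴ K⁻¹
Layer 4 at 1.9 °C → α = 0.84×10⁻⁴ K⁻¹
240 × 2.3×10⁻⁴ × 1.1 = 0.06072 m
Layer 2: 1.9×10⁻⁴ × 0.51 × 840 = 0.081396 m
1080–1250 m: 170 × 1.3×10⁻⁴ × 0.78 = 0.017238 m
0.84×10⁻⁴ × 0.63 × 1100 = 0.058212 m
Δh = 0.06072 + 0.081396 + 0.017238 + 0.058212 = 0.217566 m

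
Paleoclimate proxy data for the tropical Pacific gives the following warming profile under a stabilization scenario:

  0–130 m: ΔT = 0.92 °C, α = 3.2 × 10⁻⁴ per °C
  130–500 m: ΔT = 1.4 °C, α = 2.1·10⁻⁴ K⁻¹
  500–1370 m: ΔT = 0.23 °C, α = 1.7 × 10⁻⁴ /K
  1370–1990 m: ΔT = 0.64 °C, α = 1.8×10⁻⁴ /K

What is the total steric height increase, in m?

Layer 1: 0.92 × 3.2×10⁻⁴ × 130 = 0.038272 m
1.4 × 370 × 2.1×10⁻⁴ = 0.10878 m
0.23 × 1.7×10⁻⁴ × 870 = 0.034017 m
Layer 4: 0.64 × 620 × 1.8×10⁻⁴ = 0.071424 m
Δh = 0.038272 + 0.10878 + 0.034017 + 0.071424 = 0.252493 m

0.252 m of thermosteric rise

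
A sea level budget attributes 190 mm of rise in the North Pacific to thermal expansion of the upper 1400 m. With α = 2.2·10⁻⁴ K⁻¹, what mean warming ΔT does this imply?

ΔT = Δh/(αH) = 0.19 / (2.2×10⁻⁴ × 1400) ≈ 0.6169 K

0.617 K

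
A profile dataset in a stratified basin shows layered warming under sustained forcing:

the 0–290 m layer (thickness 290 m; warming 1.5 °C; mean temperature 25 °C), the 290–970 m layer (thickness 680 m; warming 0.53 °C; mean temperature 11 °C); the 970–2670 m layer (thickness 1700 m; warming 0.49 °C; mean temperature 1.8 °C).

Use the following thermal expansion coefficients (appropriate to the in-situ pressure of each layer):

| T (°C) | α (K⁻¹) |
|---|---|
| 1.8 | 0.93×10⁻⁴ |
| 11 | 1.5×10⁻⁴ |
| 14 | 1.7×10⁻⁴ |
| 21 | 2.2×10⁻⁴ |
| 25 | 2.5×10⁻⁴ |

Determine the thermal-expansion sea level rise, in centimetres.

about 24.0 cm

Layer 1 at 25 °C → α = 2.5×10⁻⁴ K⁻¹
Layer 2 at 11 °C → α = 1.5×10⁻⁴ K⁻¹
Layer 3 at 1.8 °C → α = 0.93×10⁻⁴ K⁻¹
2.5×10⁻⁴ × 1.5 × 290 = 0.10875 m
Layer 2: 1.5×10⁻⁴ × 0.53 × 680 = 0.05406 m
0.49 × 1700 × 0.93×10⁻⁴ = 0.077469 m
Δh = 0.10875 + 0.05406 + 0.077469 = 0.240279 m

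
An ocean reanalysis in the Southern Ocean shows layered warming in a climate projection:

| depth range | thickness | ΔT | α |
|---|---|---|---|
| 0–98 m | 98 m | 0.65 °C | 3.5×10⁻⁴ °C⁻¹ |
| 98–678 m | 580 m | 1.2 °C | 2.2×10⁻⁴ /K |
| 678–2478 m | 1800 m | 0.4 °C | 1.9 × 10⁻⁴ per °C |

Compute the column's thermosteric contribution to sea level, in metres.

0.31 m of thermosteric rise

0–98 m: 0.65 × 3.5×10⁻⁴ × 98 = 0.022295 m
2.2×10⁻⁴ × 1.2 × 580 = 0.15312 m
Layer 3: 1.9×10⁻⁴ × 0.4 × 1800 = 0.13680 m
Δh = 0.022295 + 0.15312 + 0.13680 = 0.312215 m ≈ 0.31 m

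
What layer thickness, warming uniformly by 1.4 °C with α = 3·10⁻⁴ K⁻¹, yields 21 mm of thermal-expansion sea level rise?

H = Δh/(αΔT) = 0.021 / (3×10⁻⁴ × 1.4) = 50.00 m

H ≈ 50.0 m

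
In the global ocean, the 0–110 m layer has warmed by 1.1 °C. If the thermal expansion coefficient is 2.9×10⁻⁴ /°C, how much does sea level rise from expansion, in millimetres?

35.1 mm of thermosteric rise

Δh = αΔT·H = 2.9×10⁻⁴ × 1.1 × 110 = 0.03509 m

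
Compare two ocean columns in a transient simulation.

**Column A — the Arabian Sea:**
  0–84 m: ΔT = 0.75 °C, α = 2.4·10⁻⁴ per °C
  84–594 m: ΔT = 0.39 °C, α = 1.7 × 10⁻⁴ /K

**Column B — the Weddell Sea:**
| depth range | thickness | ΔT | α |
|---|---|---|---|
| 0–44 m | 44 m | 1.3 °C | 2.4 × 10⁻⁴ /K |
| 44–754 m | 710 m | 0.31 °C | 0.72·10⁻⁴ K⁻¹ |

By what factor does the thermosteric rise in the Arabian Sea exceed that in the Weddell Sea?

1.7

A 0.75 × 84 × 2.4×10⁻⁴ = 0.01512 m
A 84–594 m: 0.39 × 1.7×10⁻⁴ × 510 = 0.033813 m
A total: 0.048933 m
B Layer 1: 2.4×10⁻⁴ × 1.3 × 44 = 0.013728 m
B Layer 2: 0.72×10⁻⁴ × 0.31 × 710 = 0.0158472 m
B total: 0.0295752 m
Ratio: 0.048933 / 0.0295752 ≈ 1.655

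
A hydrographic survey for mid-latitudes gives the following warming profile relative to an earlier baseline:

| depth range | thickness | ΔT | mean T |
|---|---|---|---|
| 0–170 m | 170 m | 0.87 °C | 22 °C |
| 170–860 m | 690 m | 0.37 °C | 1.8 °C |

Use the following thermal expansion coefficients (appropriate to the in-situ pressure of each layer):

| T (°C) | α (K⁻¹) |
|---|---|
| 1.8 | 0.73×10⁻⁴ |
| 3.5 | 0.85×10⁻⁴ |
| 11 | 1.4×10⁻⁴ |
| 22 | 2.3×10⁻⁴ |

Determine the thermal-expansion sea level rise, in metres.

Layer 1 at 22 °C → α = 2.3×10⁻⁴ K⁻¹
Layer 2 at 1.8 °C → α = 0.73×10⁻⁴ K⁻¹
Layer 1: 0.87 × 2.3×10⁻⁴ × 170 = 0.034017 m
170–860 m: 0.37 × 690 × 0.73×10⁻⁴ = 0.0186369 m
Δh = 0.034017 + 0.0186369 = 0.0526539 m ≈ 0.053 m

Δh = 0.053 m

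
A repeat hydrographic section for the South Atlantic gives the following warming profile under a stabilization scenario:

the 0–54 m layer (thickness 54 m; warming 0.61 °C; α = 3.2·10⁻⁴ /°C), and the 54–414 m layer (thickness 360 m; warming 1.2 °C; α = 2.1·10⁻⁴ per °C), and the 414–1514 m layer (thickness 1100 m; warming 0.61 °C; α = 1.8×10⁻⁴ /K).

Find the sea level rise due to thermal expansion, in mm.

Δh = 220 mm

0.61 × 54 × 3.2×10⁻⁴ = 0.0105408 m
54–414 m: 1.2 × 2.1×10⁻⁴ × 360 = 0.09072 m
Layer 3: 1100 × 1.8×10⁻⁴ × 0.61 = 0.12078 m
Δh = 0.0105408 + 0.09072 + 0.12078 = 0.2220408 m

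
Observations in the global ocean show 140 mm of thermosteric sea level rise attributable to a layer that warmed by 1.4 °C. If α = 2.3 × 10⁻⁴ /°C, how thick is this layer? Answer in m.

H = Δh/(αΔT) = 0.14 / (2.3×10⁻⁴ × 1.4) ≈ 434.8 m

H ≈ 435 m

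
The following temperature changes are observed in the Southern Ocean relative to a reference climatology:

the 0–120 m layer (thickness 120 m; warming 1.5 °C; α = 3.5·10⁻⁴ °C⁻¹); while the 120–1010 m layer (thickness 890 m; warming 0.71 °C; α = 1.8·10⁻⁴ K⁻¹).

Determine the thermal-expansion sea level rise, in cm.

3.5×10⁻⁴ × 120 × 1.5 = 0.06300 m
890 × 1.8×10⁻⁴ × 0.71 = 0.113742 m
Δh = 0.06300 + 0.113742 = 0.176742 m

17.7 cm of thermosteric rise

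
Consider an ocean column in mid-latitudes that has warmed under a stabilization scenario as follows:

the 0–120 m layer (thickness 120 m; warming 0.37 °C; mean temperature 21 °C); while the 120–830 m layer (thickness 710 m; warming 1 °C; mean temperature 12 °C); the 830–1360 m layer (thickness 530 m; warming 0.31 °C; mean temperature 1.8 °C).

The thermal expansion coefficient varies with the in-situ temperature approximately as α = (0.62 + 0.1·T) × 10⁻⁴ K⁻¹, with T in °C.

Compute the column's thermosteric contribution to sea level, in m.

0.154 m of thermosteric rise

Layer 1: α = (0.62 + 0.1×21)×10⁻⁴ = 2.72×10⁻⁴ K⁻¹
Layer 2: α = (0.62 + 0.1×12)×10⁻⁴ = 1.82×10⁻⁴ K⁻¹
Layer 3: α = (0.62 + 0.1×1.8)×10⁻⁴ = 0.8×10⁻⁴ K⁻¹
2.72×10⁻⁴ × 120 × 0.37 = 0.0120768 m
710 × 1.82×10⁻⁴ × 1 = 0.12922 m
830–1360 m: 0.8×10⁻⁴ × 530 × 0.31 = 0.013144 m
Δh = 0.0120768 + 0.12922 + 0.013144 = 0.1544408 m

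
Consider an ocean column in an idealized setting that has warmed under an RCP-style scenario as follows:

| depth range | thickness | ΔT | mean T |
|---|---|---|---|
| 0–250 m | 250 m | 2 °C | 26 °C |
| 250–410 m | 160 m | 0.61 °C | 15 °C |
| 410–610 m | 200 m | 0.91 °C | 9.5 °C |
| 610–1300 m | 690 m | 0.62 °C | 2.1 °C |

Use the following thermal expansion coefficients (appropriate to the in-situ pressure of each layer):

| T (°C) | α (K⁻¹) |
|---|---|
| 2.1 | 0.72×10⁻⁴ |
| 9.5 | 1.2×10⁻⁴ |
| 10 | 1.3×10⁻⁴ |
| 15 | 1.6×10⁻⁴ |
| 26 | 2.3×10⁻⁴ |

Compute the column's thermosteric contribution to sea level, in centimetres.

Layer 1 at 26 °C → α = 2.3×10⁻⁴ K⁻¹
Layer 2 at 15 °C → α = 1.6×10⁻⁴ K⁻¹
Layer 3 at 9.5 °C → α = 1.2×10⁻⁴ K⁻¹
Layer 4 at 2.1 °C → α = 0.72×10⁻⁴ K⁻¹
2 × 2.3×10⁻⁴ × 250 = 0.11500 m
Layer 2: 160 × 1.6×10⁻⁴ × 0.61 = 0.015616 m
200 × 0.91 × 1.2×10⁻⁴ = 0.02184 m
Layer 4: 0.72×10⁻⁴ × 0.62 × 690 = 0.0308016 m
Δh = 0.11500 + 0.015616 + 0.02184 + 0.0308016 = 0.1832576 m

Δh ≈ 18 cm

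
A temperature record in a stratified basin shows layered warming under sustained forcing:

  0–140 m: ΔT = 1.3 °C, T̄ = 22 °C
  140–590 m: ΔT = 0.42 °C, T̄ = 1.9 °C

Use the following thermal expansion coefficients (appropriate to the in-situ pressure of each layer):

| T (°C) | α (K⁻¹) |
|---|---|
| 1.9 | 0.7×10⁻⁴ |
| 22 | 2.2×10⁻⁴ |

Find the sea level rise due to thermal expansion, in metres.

Δh = 0.0533 m

Layer 1 at 22 °C → α = 2.2×10⁻⁴ K⁻¹
Layer 2 at 1.9 °C → α = 0.7×10⁻⁴ K⁻¹
Layer 1: 140 × 1.3 × 2.2×10⁻⁴ = 0.04004 m
Layer 2: 0.42 × 450 × 0.7×10⁻⁴ = 0.01323 m
Δh = 0.04004 + 0.01323 = 0.05327 m ≈ 0.0533 m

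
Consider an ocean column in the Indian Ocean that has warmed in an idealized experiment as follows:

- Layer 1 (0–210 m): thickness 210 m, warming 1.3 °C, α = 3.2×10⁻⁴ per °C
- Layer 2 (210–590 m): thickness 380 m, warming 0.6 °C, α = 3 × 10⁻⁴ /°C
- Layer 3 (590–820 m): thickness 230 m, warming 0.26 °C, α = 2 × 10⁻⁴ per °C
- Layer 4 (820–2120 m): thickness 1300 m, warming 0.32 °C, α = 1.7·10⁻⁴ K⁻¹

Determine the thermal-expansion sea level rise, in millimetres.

240 mm

0–210 m: 210 × 1.3 × 3.2×10⁻⁴ = 0.08736 m
3×10⁻⁴ × 380 × 0.6 = 0.06840 m
2×10⁻⁴ × 230 × 0.26 = 0.01196 m
820–2120 m: 1300 × 0.32 × 1.7×10⁻⁴ = 0.07072 m
Δh = 0.08736 + 0.06840 + 0.01196 + 0.07072 = 0.23844 m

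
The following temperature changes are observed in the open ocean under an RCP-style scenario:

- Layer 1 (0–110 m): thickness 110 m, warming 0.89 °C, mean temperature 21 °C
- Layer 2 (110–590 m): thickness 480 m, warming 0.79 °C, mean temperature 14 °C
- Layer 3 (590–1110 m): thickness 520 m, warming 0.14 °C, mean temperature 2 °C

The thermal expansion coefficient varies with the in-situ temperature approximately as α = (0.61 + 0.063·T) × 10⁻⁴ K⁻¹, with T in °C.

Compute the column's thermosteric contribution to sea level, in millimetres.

80.9 mm

Layer 1: α = (0.61 + 0.063×21)×10⁻⁴ = 1.933×10⁻⁴ K⁻¹
Layer 2: α = (0.61 + 0.063×14)×10⁻⁴ = 1.492×10⁻⁴ K⁻¹
Layer 3: α = (0.61 + 0.063×2)×10⁻⁴ = 0.736×10⁻⁴ K⁻¹
1.933×10⁻⁴ × 110 × 0.89 = 0.01892407 m
Layer 2: 1.492×10⁻⁴ × 0.79 × 480 = 0.05657664 m
520 × 0.14 × 0.736×10⁻⁴ = 0.00535808 m
Δh = 0.01892407 + 0.05657664 + 0.00535808 = 0.08085879 m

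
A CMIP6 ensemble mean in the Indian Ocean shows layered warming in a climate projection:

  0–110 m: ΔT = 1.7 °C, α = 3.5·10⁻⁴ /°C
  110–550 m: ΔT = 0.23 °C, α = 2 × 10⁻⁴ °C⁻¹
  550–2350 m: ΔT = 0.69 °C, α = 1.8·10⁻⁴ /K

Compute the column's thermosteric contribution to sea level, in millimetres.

about 309 mm

3.5×10⁻⁴ × 1.7 × 110 = 0.06545 m
0.23 × 2×10⁻⁴ × 440 = 0.02024 m
1.8×10⁻⁴ × 0.69 × 1800 = 0.22356 m
Δh = 0.06545 + 0.02024 + 0.22356 = 0.30925 m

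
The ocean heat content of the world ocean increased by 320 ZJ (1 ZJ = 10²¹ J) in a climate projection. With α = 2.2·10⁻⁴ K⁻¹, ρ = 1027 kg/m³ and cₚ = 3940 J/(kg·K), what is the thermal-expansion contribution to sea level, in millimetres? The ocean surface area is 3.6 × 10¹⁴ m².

Per unit area: Q = 320×10²¹ / (3.6×10¹⁴) ≈ 8.889×10⁸ J/m²
Δh = αQ/(ρcₚ) = 2.2×10⁻⁴ × 8.889×10⁸ / (1027 × 3940) ≈ 0.048329 m

48.3 mm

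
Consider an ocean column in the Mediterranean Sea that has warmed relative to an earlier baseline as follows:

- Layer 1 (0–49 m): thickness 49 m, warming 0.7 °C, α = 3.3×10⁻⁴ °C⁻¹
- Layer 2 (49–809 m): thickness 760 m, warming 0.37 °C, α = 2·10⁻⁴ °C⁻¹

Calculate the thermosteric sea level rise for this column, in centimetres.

0–49 m: 49 × 0.7 × 3.3×10⁻⁴ = 0.011319 m
0.37 × 2×10⁻⁴ × 760 = 0.05624 m
Δh = 0.011319 + 0.05624 = 0.067559 m

about 6.8 cm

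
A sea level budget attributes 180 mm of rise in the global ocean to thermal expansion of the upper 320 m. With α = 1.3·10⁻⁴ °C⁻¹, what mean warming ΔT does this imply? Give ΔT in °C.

4.33 °C

ΔT = Δh/(αH) = 0.18 / (1.3×10⁻⁴ × 320) ≈ 4.327 °C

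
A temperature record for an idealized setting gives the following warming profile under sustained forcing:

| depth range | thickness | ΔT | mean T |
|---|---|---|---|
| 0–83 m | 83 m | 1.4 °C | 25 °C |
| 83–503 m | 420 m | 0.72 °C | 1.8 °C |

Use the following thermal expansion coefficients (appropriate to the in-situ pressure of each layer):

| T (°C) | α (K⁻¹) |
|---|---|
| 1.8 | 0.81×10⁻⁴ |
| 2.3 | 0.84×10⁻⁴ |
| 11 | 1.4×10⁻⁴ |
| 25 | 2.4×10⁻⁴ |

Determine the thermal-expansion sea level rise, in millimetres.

Layer 1 at 25 °C → α = 2.4×10⁻⁴ K⁻¹
Layer 2 at 1.8 °C → α = 0.81×10⁻⁴ K⁻¹
83 × 1.4 × 2.4×10⁻⁴ = 0.027888 m
Layer 2: 420 × 0.81×10⁻⁴ × 0.72 = 0.0244944 m
Δh = 0.027888 + 0.0244944 = 0.0523824 m

Δh ≈ 52 mm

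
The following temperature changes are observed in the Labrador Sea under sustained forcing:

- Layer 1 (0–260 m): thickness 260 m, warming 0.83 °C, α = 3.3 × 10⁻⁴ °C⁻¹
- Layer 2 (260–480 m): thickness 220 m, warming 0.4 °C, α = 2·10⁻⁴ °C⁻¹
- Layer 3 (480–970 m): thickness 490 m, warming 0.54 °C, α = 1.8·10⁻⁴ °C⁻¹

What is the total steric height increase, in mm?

Δh = 136 mm

Layer 1: 3.3×10⁻⁴ × 0.83 × 260 = 0.071214 m
260–480 m: 2×10⁻⁴ × 0.4 × 220 = 0.01760 m
Layer 3: 1.8×10⁻⁴ × 490 × 0.54 = 0.047628 m
Δh = 0.071214 + 0.01760 + 0.047628 = 0.136442 m ≈ 136 mm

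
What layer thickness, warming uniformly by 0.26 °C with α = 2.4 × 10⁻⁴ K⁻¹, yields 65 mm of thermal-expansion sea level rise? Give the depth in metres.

about 1040 m

H = Δh/(αΔT) = 0.065 / (2.4×10⁻⁴ × 0.26) ≈ 1042 m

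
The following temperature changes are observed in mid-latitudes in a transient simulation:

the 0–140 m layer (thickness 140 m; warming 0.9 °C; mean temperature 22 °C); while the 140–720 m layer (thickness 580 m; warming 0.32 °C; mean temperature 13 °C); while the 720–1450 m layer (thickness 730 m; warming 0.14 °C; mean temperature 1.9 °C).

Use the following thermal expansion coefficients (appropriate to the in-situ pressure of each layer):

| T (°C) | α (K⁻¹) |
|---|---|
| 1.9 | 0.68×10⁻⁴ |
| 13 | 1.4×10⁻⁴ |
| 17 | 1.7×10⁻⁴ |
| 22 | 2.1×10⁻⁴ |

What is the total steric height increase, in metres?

Layer 1 at 22 °C → α = 2.1×10⁻⁴ K⁻¹
Layer 2 at 13 °C → α = 1.4×10⁻⁴ K⁻¹
Layer 3 at 1.9 °C → α = 0.68×10⁻⁴ K⁻¹
0–140 m: 0.9 × 2.1×10⁻⁴ × 140 = 0.02646 m
140–720 m: 580 × 1.4×10⁻⁴ × 0.32 = 0.025984 m
0.14 × 730 × 0.68×10⁻⁴ = 0.0069496 m
Δh = 0.02646 + 0.025984 + 0.0069496 = 0.0593936 m

Δh = 0.0594 m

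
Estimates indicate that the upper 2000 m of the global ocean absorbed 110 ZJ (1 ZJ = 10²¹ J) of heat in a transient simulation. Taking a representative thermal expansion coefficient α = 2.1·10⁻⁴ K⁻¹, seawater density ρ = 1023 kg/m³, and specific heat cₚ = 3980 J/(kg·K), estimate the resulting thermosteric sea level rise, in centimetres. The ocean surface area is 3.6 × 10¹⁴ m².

1.58 cm

Per unit area: Q = 110×10²¹ / (3.6×10¹⁴) ≈ 3.056×10⁸ J/m²
Δh = αQ/(ρcₚ) = 2.1×10⁻⁴ × 3.056×10⁸ / (1023 × 3980) ≈ 0.015762 m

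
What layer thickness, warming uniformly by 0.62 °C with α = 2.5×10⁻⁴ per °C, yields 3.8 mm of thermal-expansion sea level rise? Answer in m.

H = Δh/(αΔT) = 0.0038 / (2.5×10⁻⁴ × 0.62) ≈ 24.52 m

25 m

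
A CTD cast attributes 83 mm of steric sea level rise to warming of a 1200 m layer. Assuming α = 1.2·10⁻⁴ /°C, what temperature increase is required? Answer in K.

0.58 K

ΔT = Δh/(αH) = 0.083 / (1.2×10⁻⁴ × 1200) ≈ 0.5764 K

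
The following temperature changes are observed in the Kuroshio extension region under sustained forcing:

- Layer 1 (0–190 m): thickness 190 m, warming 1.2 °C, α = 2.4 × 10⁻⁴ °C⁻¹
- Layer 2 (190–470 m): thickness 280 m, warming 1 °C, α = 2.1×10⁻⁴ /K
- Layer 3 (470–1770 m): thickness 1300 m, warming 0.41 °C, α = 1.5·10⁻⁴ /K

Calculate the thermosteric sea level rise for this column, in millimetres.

190 × 2.4×10⁻⁴ × 1.2 = 0.05472 m
Layer 2: 280 × 1 × 2.1×10⁻⁴ = 0.05880 m
1300 × 0.41 × 1.5×10⁻⁴ = 0.07995 m
Δh = 0.05472 + 0.05880 + 0.07995 = 0.19347 m

Δh = 190 mm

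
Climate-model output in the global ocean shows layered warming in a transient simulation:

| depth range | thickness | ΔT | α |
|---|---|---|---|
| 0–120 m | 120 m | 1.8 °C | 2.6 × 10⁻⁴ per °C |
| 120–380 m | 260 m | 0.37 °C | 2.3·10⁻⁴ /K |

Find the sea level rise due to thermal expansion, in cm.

Layer 1: 2.6×10⁻⁴ × 120 × 1.8 = 0.05616 m
0.37 × 2.3×10⁻⁴ × 260 = 0.022126 m
Δh = 0.05616 + 0.022126 = 0.078286 m

7.8 cm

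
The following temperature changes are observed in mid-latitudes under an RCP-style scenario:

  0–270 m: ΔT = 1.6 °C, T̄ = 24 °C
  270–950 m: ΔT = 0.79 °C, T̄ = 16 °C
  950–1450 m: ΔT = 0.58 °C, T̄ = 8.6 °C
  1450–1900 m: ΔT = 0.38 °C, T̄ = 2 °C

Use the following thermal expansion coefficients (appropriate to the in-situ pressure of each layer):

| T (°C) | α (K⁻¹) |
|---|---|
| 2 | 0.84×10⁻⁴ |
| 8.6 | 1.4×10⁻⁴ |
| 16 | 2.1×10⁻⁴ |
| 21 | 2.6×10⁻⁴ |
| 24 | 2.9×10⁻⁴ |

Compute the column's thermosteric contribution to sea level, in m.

Layer 1 at 24 °C → α = 2.9×10⁻⁴ K⁻¹
Layer 2 at 16 °C → α = 2.1×10⁻⁴ K⁻¹
Layer 3 at 8.6 °C → α = 1.4×10⁻⁴ K⁻¹
Layer 4 at 2 °C → α = 0.84×10⁻⁴ K⁻¹
1.6 × 2.9×10⁻⁴ × 270 = 0.12528 m
680 × 0.79 × 2.1×10⁻⁴ = 0.112812 m
950–1450 m: 500 × 0.58 × 1.4×10⁻⁴ = 0.04060 m
1450–1900 m: 450 × 0.38 × 0.84×10⁻⁴ = 0.014364 m
Δh = 0.12528 + 0.112812 + 0.04060 + 0.014364 = 0.293056 m ≈ 0.29 m

Δh = 0.29 m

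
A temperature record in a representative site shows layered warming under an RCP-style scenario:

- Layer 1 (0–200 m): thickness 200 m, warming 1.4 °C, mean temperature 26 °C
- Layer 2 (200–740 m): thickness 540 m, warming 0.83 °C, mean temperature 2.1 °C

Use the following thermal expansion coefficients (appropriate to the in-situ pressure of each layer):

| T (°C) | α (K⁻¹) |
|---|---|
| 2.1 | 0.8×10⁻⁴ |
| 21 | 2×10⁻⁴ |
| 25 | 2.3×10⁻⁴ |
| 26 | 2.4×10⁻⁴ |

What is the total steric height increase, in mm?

Layer 1 at 26 °C → α = 2.4×10⁻⁴ K⁻¹
Layer 2 at 2.1 °C → α = 0.8×10⁻⁴ K⁻¹
0–200 m: 200 × 1.4 × 2.4×10⁻⁴ = 0.06720 m
200–740 m: 540 × 0.8×10⁻⁴ × 0.83 = 0.035856 m
Δh = 0.06720 + 0.035856 = 0.103056 m ≈ 103 mm

103 mm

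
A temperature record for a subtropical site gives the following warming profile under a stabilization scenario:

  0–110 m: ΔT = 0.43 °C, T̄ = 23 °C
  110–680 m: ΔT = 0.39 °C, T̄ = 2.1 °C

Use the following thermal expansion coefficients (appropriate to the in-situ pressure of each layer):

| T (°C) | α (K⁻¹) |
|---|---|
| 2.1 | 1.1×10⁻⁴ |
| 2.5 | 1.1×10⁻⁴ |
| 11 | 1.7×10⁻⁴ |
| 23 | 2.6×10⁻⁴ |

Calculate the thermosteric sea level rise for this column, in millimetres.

Layer 1 at 23 °C → α = 2.6×10⁻⁴ K⁻¹
Layer 2 at 2.1 °C → α = 1.1×10⁻⁴ K⁻¹
110 × 0.43 × 2.6×10⁻⁴ = 0.012298 m
110–680 m: 570 × 1.1×10⁻⁴ × 0.39 = 0.024453 m
Δh = 0.012298 + 0.024453 = 0.036751 m ≈ 37 mm

Δh = 37 mm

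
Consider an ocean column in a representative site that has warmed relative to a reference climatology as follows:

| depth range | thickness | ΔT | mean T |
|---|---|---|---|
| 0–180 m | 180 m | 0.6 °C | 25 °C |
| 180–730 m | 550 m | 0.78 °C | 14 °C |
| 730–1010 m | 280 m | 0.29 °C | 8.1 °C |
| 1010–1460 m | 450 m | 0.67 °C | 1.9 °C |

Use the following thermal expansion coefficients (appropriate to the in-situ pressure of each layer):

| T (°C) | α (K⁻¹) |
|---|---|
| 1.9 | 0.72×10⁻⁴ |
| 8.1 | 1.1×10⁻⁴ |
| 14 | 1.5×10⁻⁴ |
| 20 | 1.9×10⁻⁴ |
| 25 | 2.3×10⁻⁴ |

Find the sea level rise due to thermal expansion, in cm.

12.0 cm of thermosteric rise

Layer 1 at 25 °C → α = 2.3×10⁻⁴ K⁻¹
Layer 2 at 14 °C → α = 1.5×10⁻⁴ K⁻¹
Layer 3 at 8.1 °C → α = 1.1×10⁻⁴ K⁻¹
Layer 4 at 1.9 °C → α = 0.72×10⁻⁴ K⁻¹
0–180 m: 2.3×10⁻⁴ × 180 × 0.6 = 0.02484 m
Layer 2: 0.78 × 1.5×10⁻⁴ × 550 = 0.06435 m
0.29 × 280 × 1.1×10⁻⁴ = 0.008932 m
450 × 0.67 × 0.72×10⁻⁴ = 0.021708 m
Δh = 0.02484 + 0.06435 + 0.008932 + 0.021708 = 0.11983 m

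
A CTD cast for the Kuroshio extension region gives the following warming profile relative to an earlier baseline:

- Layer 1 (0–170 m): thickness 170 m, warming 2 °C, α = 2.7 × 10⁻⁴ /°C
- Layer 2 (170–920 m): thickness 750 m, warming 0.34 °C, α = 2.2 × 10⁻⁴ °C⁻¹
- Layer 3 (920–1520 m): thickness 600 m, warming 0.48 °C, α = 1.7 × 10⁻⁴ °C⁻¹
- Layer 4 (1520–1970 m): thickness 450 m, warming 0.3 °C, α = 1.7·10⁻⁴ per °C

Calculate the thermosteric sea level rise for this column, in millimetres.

Layer 1: 2.7×10⁻⁴ × 170 × 2 = 0.09180 m
2.2×10⁻⁴ × 750 × 0.34 = 0.05610 m
920–1520 m: 0.48 × 600 × 1.7×10⁻⁴ = 0.04896 m
Layer 4: 0.3 × 450 × 1.7×10⁻⁴ = 0.02295 m
Δh = 0.09180 + 0.05610 + 0.04896 + 0.02295 = 0.21981 m ≈ 220 mm

Δh ≈ 220 mm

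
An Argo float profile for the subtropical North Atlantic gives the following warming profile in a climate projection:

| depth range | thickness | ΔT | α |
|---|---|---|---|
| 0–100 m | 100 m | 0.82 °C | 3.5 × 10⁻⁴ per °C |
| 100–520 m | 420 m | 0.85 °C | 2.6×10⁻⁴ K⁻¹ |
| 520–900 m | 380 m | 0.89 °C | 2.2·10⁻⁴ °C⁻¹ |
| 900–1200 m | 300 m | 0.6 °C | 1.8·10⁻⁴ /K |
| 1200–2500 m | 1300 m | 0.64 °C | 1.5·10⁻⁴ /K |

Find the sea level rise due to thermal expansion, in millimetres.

Δh ≈ 353 mm

0–100 m: 100 × 3.5×10⁻⁴ × 0.82 = 0.02870 m
420 × 0.85 × 2.6×10⁻⁴ = 0.09282 m
520–900 m: 0.89 × 380 × 2.2×10⁻⁴ = 0.074404 m
0.6 × 1.8×10⁻⁴ × 300 = 0.03240 m
1300 × 0.64 × 1.5×10⁻⁴ = 0.12480 m
Δh = 0.02870 + 0.09282 + 0.074404 + 0.03240 + 0.12480 = 0.353124 m ≈ 353 mm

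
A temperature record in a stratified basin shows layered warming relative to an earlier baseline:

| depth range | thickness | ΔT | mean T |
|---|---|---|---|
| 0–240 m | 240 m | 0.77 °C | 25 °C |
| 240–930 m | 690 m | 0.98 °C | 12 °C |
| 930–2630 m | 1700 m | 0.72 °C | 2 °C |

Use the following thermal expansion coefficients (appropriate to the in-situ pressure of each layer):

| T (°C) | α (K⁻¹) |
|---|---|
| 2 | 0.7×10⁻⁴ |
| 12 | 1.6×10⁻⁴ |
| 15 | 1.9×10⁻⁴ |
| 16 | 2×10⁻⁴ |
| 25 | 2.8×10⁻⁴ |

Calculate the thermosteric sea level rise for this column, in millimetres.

about 250 mm

Layer 1 at 25 °C → α = 2.8×10⁻⁴ K⁻¹
Layer 2 at 12 °C → α = 1.6×10⁻⁴ K⁻¹
Layer 3 at 2 °C → α = 0.7×10⁻⁴ K⁻¹
2.8×10⁻⁴ × 240 × 0.77 = 0.051744 m
240–930 m: 0.98 × 1.6×10⁻⁴ × 690 = 0.108192 m
1700 × 0.7×10⁻⁴ × 0.72 = 0.08568 m
Δh = 0.051744 + 0.108192 + 0.08568 = 0.245616 m ≈ 250 mm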